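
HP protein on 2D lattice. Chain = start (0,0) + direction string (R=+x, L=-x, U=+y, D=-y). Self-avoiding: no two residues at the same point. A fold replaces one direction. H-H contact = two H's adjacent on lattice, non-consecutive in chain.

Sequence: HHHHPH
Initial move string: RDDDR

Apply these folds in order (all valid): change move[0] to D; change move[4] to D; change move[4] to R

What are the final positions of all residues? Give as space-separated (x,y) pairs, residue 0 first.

Initial moves: RDDDR
Fold: move[0]->D => DDDDR (positions: [(0, 0), (0, -1), (0, -2), (0, -3), (0, -4), (1, -4)])
Fold: move[4]->D => DDDDD (positions: [(0, 0), (0, -1), (0, -2), (0, -3), (0, -4), (0, -5)])
Fold: move[4]->R => DDDDR (positions: [(0, 0), (0, -1), (0, -2), (0, -3), (0, -4), (1, -4)])

Answer: (0,0) (0,-1) (0,-2) (0,-3) (0,-4) (1,-4)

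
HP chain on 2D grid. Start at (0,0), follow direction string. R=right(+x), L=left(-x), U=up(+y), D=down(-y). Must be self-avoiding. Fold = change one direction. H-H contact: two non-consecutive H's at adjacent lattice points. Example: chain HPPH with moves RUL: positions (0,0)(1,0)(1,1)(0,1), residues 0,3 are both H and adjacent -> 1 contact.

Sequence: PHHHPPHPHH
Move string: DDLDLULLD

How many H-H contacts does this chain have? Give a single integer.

Positions: [(0, 0), (0, -1), (0, -2), (-1, -2), (-1, -3), (-2, -3), (-2, -2), (-3, -2), (-4, -2), (-4, -3)]
H-H contact: residue 3 @(-1,-2) - residue 6 @(-2, -2)

Answer: 1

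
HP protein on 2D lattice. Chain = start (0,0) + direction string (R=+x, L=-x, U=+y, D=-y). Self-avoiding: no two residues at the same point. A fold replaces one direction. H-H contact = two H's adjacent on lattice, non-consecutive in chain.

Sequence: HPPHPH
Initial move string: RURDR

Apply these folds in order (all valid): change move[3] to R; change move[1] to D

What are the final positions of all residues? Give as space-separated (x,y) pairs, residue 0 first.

Initial moves: RURDR
Fold: move[3]->R => RURRR (positions: [(0, 0), (1, 0), (1, 1), (2, 1), (3, 1), (4, 1)])
Fold: move[1]->D => RDRRR (positions: [(0, 0), (1, 0), (1, -1), (2, -1), (3, -1), (4, -1)])

Answer: (0,0) (1,0) (1,-1) (2,-1) (3,-1) (4,-1)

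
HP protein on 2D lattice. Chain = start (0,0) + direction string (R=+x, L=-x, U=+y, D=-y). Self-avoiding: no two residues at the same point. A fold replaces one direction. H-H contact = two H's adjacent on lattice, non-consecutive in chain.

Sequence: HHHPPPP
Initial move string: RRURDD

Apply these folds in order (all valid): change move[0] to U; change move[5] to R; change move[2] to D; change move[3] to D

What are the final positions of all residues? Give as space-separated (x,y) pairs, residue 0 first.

Initial moves: RRURDD
Fold: move[0]->U => URURDD (positions: [(0, 0), (0, 1), (1, 1), (1, 2), (2, 2), (2, 1), (2, 0)])
Fold: move[5]->R => URURDR (positions: [(0, 0), (0, 1), (1, 1), (1, 2), (2, 2), (2, 1), (3, 1)])
Fold: move[2]->D => URDRDR (positions: [(0, 0), (0, 1), (1, 1), (1, 0), (2, 0), (2, -1), (3, -1)])
Fold: move[3]->D => URDDDR (positions: [(0, 0), (0, 1), (1, 1), (1, 0), (1, -1), (1, -2), (2, -2)])

Answer: (0,0) (0,1) (1,1) (1,0) (1,-1) (1,-2) (2,-2)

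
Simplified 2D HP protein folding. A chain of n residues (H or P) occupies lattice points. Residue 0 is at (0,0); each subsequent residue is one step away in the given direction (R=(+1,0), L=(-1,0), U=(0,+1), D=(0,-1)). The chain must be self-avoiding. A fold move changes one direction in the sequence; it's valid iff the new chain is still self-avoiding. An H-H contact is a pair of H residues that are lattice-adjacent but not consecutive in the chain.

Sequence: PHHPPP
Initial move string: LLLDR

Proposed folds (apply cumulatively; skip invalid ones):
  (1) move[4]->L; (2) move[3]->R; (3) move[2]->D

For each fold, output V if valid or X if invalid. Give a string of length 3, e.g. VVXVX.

Initial: LLLDR -> [(0, 0), (-1, 0), (-2, 0), (-3, 0), (-3, -1), (-2, -1)]
Fold 1: move[4]->L => LLLDL VALID
Fold 2: move[3]->R => LLLRL INVALID (collision), skipped
Fold 3: move[2]->D => LLDDL VALID

Answer: VXV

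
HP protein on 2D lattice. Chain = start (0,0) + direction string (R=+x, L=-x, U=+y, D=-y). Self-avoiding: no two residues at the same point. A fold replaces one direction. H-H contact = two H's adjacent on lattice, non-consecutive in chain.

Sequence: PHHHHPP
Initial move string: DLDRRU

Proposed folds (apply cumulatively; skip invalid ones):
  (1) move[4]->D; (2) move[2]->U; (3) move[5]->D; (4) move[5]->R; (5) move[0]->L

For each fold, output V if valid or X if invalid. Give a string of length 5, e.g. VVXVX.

Answer: XXVVV

Derivation:
Initial: DLDRRU -> [(0, 0), (0, -1), (-1, -1), (-1, -2), (0, -2), (1, -2), (1, -1)]
Fold 1: move[4]->D => DLDRDU INVALID (collision), skipped
Fold 2: move[2]->U => DLURRU INVALID (collision), skipped
Fold 3: move[5]->D => DLDRRD VALID
Fold 4: move[5]->R => DLDRRR VALID
Fold 5: move[0]->L => LLDRRR VALID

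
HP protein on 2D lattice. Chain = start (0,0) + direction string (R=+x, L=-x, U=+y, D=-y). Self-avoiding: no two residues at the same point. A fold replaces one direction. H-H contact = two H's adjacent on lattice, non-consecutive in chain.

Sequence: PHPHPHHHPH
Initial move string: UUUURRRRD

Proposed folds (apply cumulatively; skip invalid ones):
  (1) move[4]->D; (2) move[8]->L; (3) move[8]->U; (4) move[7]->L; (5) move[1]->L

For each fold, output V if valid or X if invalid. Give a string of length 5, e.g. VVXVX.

Initial: UUUURRRRD -> [(0, 0), (0, 1), (0, 2), (0, 3), (0, 4), (1, 4), (2, 4), (3, 4), (4, 4), (4, 3)]
Fold 1: move[4]->D => UUUUDRRRD INVALID (collision), skipped
Fold 2: move[8]->L => UUUURRRRL INVALID (collision), skipped
Fold 3: move[8]->U => UUUURRRRU VALID
Fold 4: move[7]->L => UUUURRRLU INVALID (collision), skipped
Fold 5: move[1]->L => ULUURRRRU VALID

Answer: XXVXV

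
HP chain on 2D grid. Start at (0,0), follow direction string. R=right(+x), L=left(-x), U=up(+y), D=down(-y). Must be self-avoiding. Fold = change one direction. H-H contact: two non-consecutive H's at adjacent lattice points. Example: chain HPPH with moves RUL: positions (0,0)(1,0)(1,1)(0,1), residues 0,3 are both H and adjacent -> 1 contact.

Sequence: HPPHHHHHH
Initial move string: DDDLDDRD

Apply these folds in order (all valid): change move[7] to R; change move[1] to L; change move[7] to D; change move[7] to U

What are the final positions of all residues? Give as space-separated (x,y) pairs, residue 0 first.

Initial moves: DDDLDDRD
Fold: move[7]->R => DDDLDDRR (positions: [(0, 0), (0, -1), (0, -2), (0, -3), (-1, -3), (-1, -4), (-1, -5), (0, -5), (1, -5)])
Fold: move[1]->L => DLDLDDRR (positions: [(0, 0), (0, -1), (-1, -1), (-1, -2), (-2, -2), (-2, -3), (-2, -4), (-1, -4), (0, -4)])
Fold: move[7]->D => DLDLDDRD (positions: [(0, 0), (0, -1), (-1, -1), (-1, -2), (-2, -2), (-2, -3), (-2, -4), (-1, -4), (-1, -5)])
Fold: move[7]->U => DLDLDDRU (positions: [(0, 0), (0, -1), (-1, -1), (-1, -2), (-2, -2), (-2, -3), (-2, -4), (-1, -4), (-1, -3)])

Answer: (0,0) (0,-1) (-1,-1) (-1,-2) (-2,-2) (-2,-3) (-2,-4) (-1,-4) (-1,-3)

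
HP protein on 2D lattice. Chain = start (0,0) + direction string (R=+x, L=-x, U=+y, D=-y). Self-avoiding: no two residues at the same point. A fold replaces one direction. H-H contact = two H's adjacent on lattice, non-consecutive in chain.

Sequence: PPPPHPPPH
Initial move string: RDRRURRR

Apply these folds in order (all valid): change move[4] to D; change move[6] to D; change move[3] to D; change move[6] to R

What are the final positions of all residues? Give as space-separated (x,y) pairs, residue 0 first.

Answer: (0,0) (1,0) (1,-1) (2,-1) (2,-2) (2,-3) (3,-3) (4,-3) (5,-3)

Derivation:
Initial moves: RDRRURRR
Fold: move[4]->D => RDRRDRRR (positions: [(0, 0), (1, 0), (1, -1), (2, -1), (3, -1), (3, -2), (4, -2), (5, -2), (6, -2)])
Fold: move[6]->D => RDRRDRDR (positions: [(0, 0), (1, 0), (1, -1), (2, -1), (3, -1), (3, -2), (4, -2), (4, -3), (5, -3)])
Fold: move[3]->D => RDRDDRDR (positions: [(0, 0), (1, 0), (1, -1), (2, -1), (2, -2), (2, -3), (3, -3), (3, -4), (4, -4)])
Fold: move[6]->R => RDRDDRRR (positions: [(0, 0), (1, 0), (1, -1), (2, -1), (2, -2), (2, -3), (3, -3), (4, -3), (5, -3)])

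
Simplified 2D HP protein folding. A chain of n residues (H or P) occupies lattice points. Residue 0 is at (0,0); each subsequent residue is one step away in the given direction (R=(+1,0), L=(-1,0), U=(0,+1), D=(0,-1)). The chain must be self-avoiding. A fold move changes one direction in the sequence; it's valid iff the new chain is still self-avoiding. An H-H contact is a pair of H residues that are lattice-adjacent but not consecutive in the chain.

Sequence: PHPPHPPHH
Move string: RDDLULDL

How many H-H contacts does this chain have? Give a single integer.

Positions: [(0, 0), (1, 0), (1, -1), (1, -2), (0, -2), (0, -1), (-1, -1), (-1, -2), (-2, -2)]
H-H contact: residue 4 @(0,-2) - residue 7 @(-1, -2)

Answer: 1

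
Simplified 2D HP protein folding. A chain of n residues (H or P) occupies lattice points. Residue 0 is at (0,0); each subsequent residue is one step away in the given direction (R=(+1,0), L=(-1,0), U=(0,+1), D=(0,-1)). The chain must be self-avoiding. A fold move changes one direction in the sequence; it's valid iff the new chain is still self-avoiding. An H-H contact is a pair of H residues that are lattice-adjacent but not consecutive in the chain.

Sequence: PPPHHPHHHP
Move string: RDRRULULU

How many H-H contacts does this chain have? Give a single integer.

Answer: 1

Derivation:
Positions: [(0, 0), (1, 0), (1, -1), (2, -1), (3, -1), (3, 0), (2, 0), (2, 1), (1, 1), (1, 2)]
H-H contact: residue 3 @(2,-1) - residue 6 @(2, 0)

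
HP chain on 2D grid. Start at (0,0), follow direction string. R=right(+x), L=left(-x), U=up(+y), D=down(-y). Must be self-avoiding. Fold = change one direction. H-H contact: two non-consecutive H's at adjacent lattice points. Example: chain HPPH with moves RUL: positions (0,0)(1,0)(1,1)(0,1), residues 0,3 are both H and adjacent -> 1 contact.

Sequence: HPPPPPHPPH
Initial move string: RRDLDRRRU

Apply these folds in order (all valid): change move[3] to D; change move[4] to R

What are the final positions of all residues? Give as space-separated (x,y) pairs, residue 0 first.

Answer: (0,0) (1,0) (2,0) (2,-1) (2,-2) (3,-2) (4,-2) (5,-2) (6,-2) (6,-1)

Derivation:
Initial moves: RRDLDRRRU
Fold: move[3]->D => RRDDDRRRU (positions: [(0, 0), (1, 0), (2, 0), (2, -1), (2, -2), (2, -3), (3, -3), (4, -3), (5, -3), (5, -2)])
Fold: move[4]->R => RRDDRRRRU (positions: [(0, 0), (1, 0), (2, 0), (2, -1), (2, -2), (3, -2), (4, -2), (5, -2), (6, -2), (6, -1)])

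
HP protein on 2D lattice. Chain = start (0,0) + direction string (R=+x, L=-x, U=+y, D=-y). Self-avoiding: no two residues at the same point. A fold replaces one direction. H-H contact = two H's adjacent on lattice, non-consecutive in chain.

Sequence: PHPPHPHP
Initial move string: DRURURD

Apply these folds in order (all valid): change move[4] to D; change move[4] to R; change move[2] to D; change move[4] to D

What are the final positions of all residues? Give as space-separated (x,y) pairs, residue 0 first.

Initial moves: DRURURD
Fold: move[4]->D => DRURDRD (positions: [(0, 0), (0, -1), (1, -1), (1, 0), (2, 0), (2, -1), (3, -1), (3, -2)])
Fold: move[4]->R => DRURRRD (positions: [(0, 0), (0, -1), (1, -1), (1, 0), (2, 0), (3, 0), (4, 0), (4, -1)])
Fold: move[2]->D => DRDRRRD (positions: [(0, 0), (0, -1), (1, -1), (1, -2), (2, -2), (3, -2), (4, -2), (4, -3)])
Fold: move[4]->D => DRDRDRD (positions: [(0, 0), (0, -1), (1, -1), (1, -2), (2, -2), (2, -3), (3, -3), (3, -4)])

Answer: (0,0) (0,-1) (1,-1) (1,-2) (2,-2) (2,-3) (3,-3) (3,-4)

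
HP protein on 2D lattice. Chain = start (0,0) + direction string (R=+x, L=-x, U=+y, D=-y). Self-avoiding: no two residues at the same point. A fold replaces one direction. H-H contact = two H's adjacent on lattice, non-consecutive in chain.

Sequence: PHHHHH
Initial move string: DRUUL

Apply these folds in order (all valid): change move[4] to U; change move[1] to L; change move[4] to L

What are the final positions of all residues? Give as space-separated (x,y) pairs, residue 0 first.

Answer: (0,0) (0,-1) (-1,-1) (-1,0) (-1,1) (-2,1)

Derivation:
Initial moves: DRUUL
Fold: move[4]->U => DRUUU (positions: [(0, 0), (0, -1), (1, -1), (1, 0), (1, 1), (1, 2)])
Fold: move[1]->L => DLUUU (positions: [(0, 0), (0, -1), (-1, -1), (-1, 0), (-1, 1), (-1, 2)])
Fold: move[4]->L => DLUUL (positions: [(0, 0), (0, -1), (-1, -1), (-1, 0), (-1, 1), (-2, 1)])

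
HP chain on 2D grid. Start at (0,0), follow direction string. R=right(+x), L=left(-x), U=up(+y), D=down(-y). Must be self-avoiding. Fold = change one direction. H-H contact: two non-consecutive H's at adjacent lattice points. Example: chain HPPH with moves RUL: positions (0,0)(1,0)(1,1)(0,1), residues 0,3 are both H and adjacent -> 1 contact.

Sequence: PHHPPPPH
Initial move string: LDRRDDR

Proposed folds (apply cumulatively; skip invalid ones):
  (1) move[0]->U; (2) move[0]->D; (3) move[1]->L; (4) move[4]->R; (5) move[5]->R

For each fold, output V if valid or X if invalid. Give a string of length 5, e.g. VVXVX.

Answer: XVXVV

Derivation:
Initial: LDRRDDR -> [(0, 0), (-1, 0), (-1, -1), (0, -1), (1, -1), (1, -2), (1, -3), (2, -3)]
Fold 1: move[0]->U => UDRRDDR INVALID (collision), skipped
Fold 2: move[0]->D => DDRRDDR VALID
Fold 3: move[1]->L => DLRRDDR INVALID (collision), skipped
Fold 4: move[4]->R => DDRRRDR VALID
Fold 5: move[5]->R => DDRRRRR VALID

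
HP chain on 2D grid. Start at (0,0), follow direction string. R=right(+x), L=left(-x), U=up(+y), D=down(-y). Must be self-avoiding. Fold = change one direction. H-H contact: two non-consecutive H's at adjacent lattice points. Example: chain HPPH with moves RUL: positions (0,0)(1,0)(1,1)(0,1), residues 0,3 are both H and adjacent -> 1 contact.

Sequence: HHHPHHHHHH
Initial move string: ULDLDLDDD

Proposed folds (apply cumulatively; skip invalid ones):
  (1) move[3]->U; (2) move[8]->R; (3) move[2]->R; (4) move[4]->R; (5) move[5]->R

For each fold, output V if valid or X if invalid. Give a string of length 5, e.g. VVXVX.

Answer: XVXXV

Derivation:
Initial: ULDLDLDDD -> [(0, 0), (0, 1), (-1, 1), (-1, 0), (-2, 0), (-2, -1), (-3, -1), (-3, -2), (-3, -3), (-3, -4)]
Fold 1: move[3]->U => ULDUDLDDD INVALID (collision), skipped
Fold 2: move[8]->R => ULDLDLDDR VALID
Fold 3: move[2]->R => ULRLDLDDR INVALID (collision), skipped
Fold 4: move[4]->R => ULDLRLDDR INVALID (collision), skipped
Fold 5: move[5]->R => ULDLDRDDR VALID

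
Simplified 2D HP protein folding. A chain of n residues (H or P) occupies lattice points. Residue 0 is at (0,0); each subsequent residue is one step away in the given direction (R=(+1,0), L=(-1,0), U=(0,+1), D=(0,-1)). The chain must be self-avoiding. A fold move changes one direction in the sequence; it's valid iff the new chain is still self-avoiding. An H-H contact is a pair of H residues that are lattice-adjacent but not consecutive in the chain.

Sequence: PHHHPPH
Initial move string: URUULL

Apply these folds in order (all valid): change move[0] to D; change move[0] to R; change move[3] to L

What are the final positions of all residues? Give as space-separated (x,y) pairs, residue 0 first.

Answer: (0,0) (1,0) (2,0) (2,1) (1,1) (0,1) (-1,1)

Derivation:
Initial moves: URUULL
Fold: move[0]->D => DRUULL (positions: [(0, 0), (0, -1), (1, -1), (1, 0), (1, 1), (0, 1), (-1, 1)])
Fold: move[0]->R => RRUULL (positions: [(0, 0), (1, 0), (2, 0), (2, 1), (2, 2), (1, 2), (0, 2)])
Fold: move[3]->L => RRULLL (positions: [(0, 0), (1, 0), (2, 0), (2, 1), (1, 1), (0, 1), (-1, 1)])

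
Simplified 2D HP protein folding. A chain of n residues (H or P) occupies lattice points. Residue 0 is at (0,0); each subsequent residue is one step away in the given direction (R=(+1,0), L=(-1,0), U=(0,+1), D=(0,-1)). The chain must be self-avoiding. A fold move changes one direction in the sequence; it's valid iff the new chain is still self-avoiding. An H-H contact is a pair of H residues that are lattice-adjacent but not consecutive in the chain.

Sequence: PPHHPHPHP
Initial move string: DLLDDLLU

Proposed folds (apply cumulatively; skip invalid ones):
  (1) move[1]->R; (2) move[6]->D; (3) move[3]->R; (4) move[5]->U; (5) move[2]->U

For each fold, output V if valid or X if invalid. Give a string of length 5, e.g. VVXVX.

Answer: XXXXX

Derivation:
Initial: DLLDDLLU -> [(0, 0), (0, -1), (-1, -1), (-2, -1), (-2, -2), (-2, -3), (-3, -3), (-4, -3), (-4, -2)]
Fold 1: move[1]->R => DRLDDLLU INVALID (collision), skipped
Fold 2: move[6]->D => DLLDDLDU INVALID (collision), skipped
Fold 3: move[3]->R => DLLRDLLU INVALID (collision), skipped
Fold 4: move[5]->U => DLLDDULU INVALID (collision), skipped
Fold 5: move[2]->U => DLUDDLLU INVALID (collision), skipped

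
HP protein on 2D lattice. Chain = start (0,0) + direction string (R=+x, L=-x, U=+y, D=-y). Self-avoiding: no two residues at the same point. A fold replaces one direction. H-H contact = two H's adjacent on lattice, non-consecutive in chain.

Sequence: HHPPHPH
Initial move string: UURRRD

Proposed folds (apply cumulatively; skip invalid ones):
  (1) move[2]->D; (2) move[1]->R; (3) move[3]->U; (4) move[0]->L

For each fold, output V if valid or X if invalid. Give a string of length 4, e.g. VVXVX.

Initial: UURRRD -> [(0, 0), (0, 1), (0, 2), (1, 2), (2, 2), (3, 2), (3, 1)]
Fold 1: move[2]->D => UUDRRD INVALID (collision), skipped
Fold 2: move[1]->R => URRRRD VALID
Fold 3: move[3]->U => URRURD VALID
Fold 4: move[0]->L => LRRURD INVALID (collision), skipped

Answer: XVVX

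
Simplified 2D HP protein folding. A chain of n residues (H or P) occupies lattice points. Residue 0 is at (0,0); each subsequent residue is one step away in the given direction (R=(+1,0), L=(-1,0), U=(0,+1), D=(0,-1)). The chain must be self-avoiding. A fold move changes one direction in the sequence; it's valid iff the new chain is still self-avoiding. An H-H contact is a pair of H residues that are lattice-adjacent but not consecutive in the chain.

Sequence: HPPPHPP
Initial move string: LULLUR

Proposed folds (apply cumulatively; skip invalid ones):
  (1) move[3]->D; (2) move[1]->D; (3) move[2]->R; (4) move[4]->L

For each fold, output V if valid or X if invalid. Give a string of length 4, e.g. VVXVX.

Answer: XVXX

Derivation:
Initial: LULLUR -> [(0, 0), (-1, 0), (-1, 1), (-2, 1), (-3, 1), (-3, 2), (-2, 2)]
Fold 1: move[3]->D => LULDUR INVALID (collision), skipped
Fold 2: move[1]->D => LDLLUR VALID
Fold 3: move[2]->R => LDRLUR INVALID (collision), skipped
Fold 4: move[4]->L => LDLLLR INVALID (collision), skipped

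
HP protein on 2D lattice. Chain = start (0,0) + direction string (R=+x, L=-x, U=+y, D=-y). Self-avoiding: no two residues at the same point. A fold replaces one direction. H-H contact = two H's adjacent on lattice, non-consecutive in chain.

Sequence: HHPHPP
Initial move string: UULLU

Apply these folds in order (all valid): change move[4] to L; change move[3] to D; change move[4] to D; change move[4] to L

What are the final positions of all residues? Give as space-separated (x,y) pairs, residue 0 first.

Answer: (0,0) (0,1) (0,2) (-1,2) (-1,1) (-2,1)

Derivation:
Initial moves: UULLU
Fold: move[4]->L => UULLL (positions: [(0, 0), (0, 1), (0, 2), (-1, 2), (-2, 2), (-3, 2)])
Fold: move[3]->D => UULDL (positions: [(0, 0), (0, 1), (0, 2), (-1, 2), (-1, 1), (-2, 1)])
Fold: move[4]->D => UULDD (positions: [(0, 0), (0, 1), (0, 2), (-1, 2), (-1, 1), (-1, 0)])
Fold: move[4]->L => UULDL (positions: [(0, 0), (0, 1), (0, 2), (-1, 2), (-1, 1), (-2, 1)])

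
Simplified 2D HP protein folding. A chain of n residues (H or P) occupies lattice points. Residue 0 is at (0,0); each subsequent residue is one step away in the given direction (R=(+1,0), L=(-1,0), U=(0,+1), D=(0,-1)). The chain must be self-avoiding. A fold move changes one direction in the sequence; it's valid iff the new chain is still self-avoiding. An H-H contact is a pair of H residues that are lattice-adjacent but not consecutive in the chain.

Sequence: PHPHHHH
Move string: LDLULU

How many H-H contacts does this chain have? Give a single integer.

Positions: [(0, 0), (-1, 0), (-1, -1), (-2, -1), (-2, 0), (-3, 0), (-3, 1)]
H-H contact: residue 1 @(-1,0) - residue 4 @(-2, 0)

Answer: 1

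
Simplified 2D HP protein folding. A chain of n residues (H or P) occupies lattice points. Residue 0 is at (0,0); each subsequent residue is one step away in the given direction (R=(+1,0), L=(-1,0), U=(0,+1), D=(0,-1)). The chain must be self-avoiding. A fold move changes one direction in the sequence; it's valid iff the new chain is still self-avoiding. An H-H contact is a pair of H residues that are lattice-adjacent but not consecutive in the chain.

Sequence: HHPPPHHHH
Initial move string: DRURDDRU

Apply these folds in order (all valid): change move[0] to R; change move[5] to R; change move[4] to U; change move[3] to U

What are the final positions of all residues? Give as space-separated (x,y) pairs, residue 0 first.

Answer: (0,0) (1,0) (2,0) (2,1) (2,2) (2,3) (3,3) (4,3) (4,4)

Derivation:
Initial moves: DRURDDRU
Fold: move[0]->R => RRURDDRU (positions: [(0, 0), (1, 0), (2, 0), (2, 1), (3, 1), (3, 0), (3, -1), (4, -1), (4, 0)])
Fold: move[5]->R => RRURDRRU (positions: [(0, 0), (1, 0), (2, 0), (2, 1), (3, 1), (3, 0), (4, 0), (5, 0), (5, 1)])
Fold: move[4]->U => RRURURRU (positions: [(0, 0), (1, 0), (2, 0), (2, 1), (3, 1), (3, 2), (4, 2), (5, 2), (5, 3)])
Fold: move[3]->U => RRUUURRU (positions: [(0, 0), (1, 0), (2, 0), (2, 1), (2, 2), (2, 3), (3, 3), (4, 3), (4, 4)])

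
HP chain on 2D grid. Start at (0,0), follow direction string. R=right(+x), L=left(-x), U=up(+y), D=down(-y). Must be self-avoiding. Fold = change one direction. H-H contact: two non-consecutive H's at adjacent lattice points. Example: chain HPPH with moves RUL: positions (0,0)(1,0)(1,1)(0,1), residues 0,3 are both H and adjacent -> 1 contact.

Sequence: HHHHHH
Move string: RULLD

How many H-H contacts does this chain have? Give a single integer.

Answer: 2

Derivation:
Positions: [(0, 0), (1, 0), (1, 1), (0, 1), (-1, 1), (-1, 0)]
H-H contact: residue 0 @(0,0) - residue 5 @(-1, 0)
H-H contact: residue 0 @(0,0) - residue 3 @(0, 1)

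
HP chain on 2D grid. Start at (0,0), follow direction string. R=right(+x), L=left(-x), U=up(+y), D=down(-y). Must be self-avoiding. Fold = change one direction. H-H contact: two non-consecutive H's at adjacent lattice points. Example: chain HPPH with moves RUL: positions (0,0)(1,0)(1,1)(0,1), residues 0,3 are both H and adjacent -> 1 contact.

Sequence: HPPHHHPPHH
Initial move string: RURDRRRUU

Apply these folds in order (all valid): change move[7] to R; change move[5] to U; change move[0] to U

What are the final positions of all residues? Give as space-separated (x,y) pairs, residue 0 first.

Answer: (0,0) (0,1) (0,2) (1,2) (1,1) (2,1) (2,2) (3,2) (4,2) (4,3)

Derivation:
Initial moves: RURDRRRUU
Fold: move[7]->R => RURDRRRRU (positions: [(0, 0), (1, 0), (1, 1), (2, 1), (2, 0), (3, 0), (4, 0), (5, 0), (6, 0), (6, 1)])
Fold: move[5]->U => RURDRURRU (positions: [(0, 0), (1, 0), (1, 1), (2, 1), (2, 0), (3, 0), (3, 1), (4, 1), (5, 1), (5, 2)])
Fold: move[0]->U => UURDRURRU (positions: [(0, 0), (0, 1), (0, 2), (1, 2), (1, 1), (2, 1), (2, 2), (3, 2), (4, 2), (4, 3)])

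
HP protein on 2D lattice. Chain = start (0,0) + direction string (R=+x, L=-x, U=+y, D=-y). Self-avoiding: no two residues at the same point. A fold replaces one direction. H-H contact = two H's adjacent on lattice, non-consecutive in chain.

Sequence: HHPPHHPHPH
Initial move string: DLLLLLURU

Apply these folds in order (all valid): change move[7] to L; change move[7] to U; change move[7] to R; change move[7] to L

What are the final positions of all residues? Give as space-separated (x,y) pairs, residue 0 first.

Initial moves: DLLLLLURU
Fold: move[7]->L => DLLLLLULU (positions: [(0, 0), (0, -1), (-1, -1), (-2, -1), (-3, -1), (-4, -1), (-5, -1), (-5, 0), (-6, 0), (-6, 1)])
Fold: move[7]->U => DLLLLLUUU (positions: [(0, 0), (0, -1), (-1, -1), (-2, -1), (-3, -1), (-4, -1), (-5, -1), (-5, 0), (-5, 1), (-5, 2)])
Fold: move[7]->R => DLLLLLURU (positions: [(0, 0), (0, -1), (-1, -1), (-2, -1), (-3, -1), (-4, -1), (-5, -1), (-5, 0), (-4, 0), (-4, 1)])
Fold: move[7]->L => DLLLLLULU (positions: [(0, 0), (0, -1), (-1, -1), (-2, -1), (-3, -1), (-4, -1), (-5, -1), (-5, 0), (-6, 0), (-6, 1)])

Answer: (0,0) (0,-1) (-1,-1) (-2,-1) (-3,-1) (-4,-1) (-5,-1) (-5,0) (-6,0) (-6,1)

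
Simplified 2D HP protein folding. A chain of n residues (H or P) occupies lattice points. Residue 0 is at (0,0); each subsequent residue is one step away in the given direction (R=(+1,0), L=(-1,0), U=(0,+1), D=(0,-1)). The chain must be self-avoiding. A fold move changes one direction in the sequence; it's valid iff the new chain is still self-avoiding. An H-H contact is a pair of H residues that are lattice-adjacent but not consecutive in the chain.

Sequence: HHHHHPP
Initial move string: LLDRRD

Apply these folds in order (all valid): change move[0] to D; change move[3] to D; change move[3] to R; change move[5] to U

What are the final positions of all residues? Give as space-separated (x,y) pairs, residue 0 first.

Answer: (0,0) (0,-1) (-1,-1) (-1,-2) (0,-2) (1,-2) (1,-1)

Derivation:
Initial moves: LLDRRD
Fold: move[0]->D => DLDRRD (positions: [(0, 0), (0, -1), (-1, -1), (-1, -2), (0, -2), (1, -2), (1, -3)])
Fold: move[3]->D => DLDDRD (positions: [(0, 0), (0, -1), (-1, -1), (-1, -2), (-1, -3), (0, -3), (0, -4)])
Fold: move[3]->R => DLDRRD (positions: [(0, 0), (0, -1), (-1, -1), (-1, -2), (0, -2), (1, -2), (1, -3)])
Fold: move[5]->U => DLDRRU (positions: [(0, 0), (0, -1), (-1, -1), (-1, -2), (0, -2), (1, -2), (1, -1)])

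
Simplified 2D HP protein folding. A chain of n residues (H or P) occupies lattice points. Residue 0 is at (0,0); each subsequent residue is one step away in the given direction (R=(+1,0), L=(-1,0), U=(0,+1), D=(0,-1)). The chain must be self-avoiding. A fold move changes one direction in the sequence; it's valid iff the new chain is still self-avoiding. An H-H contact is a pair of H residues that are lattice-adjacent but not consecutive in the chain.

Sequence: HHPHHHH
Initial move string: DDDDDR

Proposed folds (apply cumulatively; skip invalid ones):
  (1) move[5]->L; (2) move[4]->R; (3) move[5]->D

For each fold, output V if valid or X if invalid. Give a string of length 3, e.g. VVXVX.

Answer: VXV

Derivation:
Initial: DDDDDR -> [(0, 0), (0, -1), (0, -2), (0, -3), (0, -4), (0, -5), (1, -5)]
Fold 1: move[5]->L => DDDDDL VALID
Fold 2: move[4]->R => DDDDRL INVALID (collision), skipped
Fold 3: move[5]->D => DDDDDD VALID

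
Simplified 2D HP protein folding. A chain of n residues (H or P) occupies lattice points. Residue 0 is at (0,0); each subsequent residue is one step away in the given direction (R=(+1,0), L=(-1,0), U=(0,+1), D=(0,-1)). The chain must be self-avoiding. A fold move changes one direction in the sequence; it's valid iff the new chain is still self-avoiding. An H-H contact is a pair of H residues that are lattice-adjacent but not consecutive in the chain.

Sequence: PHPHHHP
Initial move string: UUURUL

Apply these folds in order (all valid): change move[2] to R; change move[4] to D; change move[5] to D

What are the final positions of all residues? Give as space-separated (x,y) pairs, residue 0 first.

Answer: (0,0) (0,1) (0,2) (1,2) (2,2) (2,1) (2,0)

Derivation:
Initial moves: UUURUL
Fold: move[2]->R => UURRUL (positions: [(0, 0), (0, 1), (0, 2), (1, 2), (2, 2), (2, 3), (1, 3)])
Fold: move[4]->D => UURRDL (positions: [(0, 0), (0, 1), (0, 2), (1, 2), (2, 2), (2, 1), (1, 1)])
Fold: move[5]->D => UURRDD (positions: [(0, 0), (0, 1), (0, 2), (1, 2), (2, 2), (2, 1), (2, 0)])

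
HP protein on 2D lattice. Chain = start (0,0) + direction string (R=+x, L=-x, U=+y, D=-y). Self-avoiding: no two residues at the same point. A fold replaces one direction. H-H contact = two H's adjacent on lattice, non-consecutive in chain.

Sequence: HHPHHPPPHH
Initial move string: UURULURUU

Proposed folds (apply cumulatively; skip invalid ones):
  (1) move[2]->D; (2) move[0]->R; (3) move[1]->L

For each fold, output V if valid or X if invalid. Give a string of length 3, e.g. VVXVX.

Answer: XVX

Derivation:
Initial: UURULURUU -> [(0, 0), (0, 1), (0, 2), (1, 2), (1, 3), (0, 3), (0, 4), (1, 4), (1, 5), (1, 6)]
Fold 1: move[2]->D => UUDULURUU INVALID (collision), skipped
Fold 2: move[0]->R => RURULURUU VALID
Fold 3: move[1]->L => RLRULURUU INVALID (collision), skipped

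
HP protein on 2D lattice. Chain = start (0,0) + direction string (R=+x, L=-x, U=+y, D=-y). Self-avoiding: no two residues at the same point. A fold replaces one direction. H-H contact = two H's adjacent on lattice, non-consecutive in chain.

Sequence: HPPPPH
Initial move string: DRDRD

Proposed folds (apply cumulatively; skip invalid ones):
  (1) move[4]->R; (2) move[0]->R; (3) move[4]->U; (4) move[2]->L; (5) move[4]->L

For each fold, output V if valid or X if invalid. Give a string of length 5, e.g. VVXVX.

Initial: DRDRD -> [(0, 0), (0, -1), (1, -1), (1, -2), (2, -2), (2, -3)]
Fold 1: move[4]->R => DRDRR VALID
Fold 2: move[0]->R => RRDRR VALID
Fold 3: move[4]->U => RRDRU VALID
Fold 4: move[2]->L => RRLRU INVALID (collision), skipped
Fold 5: move[4]->L => RRDRL INVALID (collision), skipped

Answer: VVVXX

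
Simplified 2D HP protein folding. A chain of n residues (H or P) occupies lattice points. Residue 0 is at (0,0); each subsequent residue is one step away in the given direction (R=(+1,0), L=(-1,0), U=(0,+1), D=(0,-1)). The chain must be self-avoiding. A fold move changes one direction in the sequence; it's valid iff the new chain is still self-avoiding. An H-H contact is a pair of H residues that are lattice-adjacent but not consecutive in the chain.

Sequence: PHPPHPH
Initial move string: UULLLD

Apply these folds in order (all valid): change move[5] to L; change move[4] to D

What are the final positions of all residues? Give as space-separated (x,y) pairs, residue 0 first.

Answer: (0,0) (0,1) (0,2) (-1,2) (-2,2) (-2,1) (-3,1)

Derivation:
Initial moves: UULLLD
Fold: move[5]->L => UULLLL (positions: [(0, 0), (0, 1), (0, 2), (-1, 2), (-2, 2), (-3, 2), (-4, 2)])
Fold: move[4]->D => UULLDL (positions: [(0, 0), (0, 1), (0, 2), (-1, 2), (-2, 2), (-2, 1), (-3, 1)])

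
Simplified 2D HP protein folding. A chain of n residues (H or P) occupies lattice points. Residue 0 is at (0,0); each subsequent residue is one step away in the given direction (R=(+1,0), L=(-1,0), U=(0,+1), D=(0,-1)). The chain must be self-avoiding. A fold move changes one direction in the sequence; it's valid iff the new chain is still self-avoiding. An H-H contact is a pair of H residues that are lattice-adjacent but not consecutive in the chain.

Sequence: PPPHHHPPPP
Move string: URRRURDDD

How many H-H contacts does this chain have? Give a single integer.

Positions: [(0, 0), (0, 1), (1, 1), (2, 1), (3, 1), (3, 2), (4, 2), (4, 1), (4, 0), (4, -1)]
No H-H contacts found.

Answer: 0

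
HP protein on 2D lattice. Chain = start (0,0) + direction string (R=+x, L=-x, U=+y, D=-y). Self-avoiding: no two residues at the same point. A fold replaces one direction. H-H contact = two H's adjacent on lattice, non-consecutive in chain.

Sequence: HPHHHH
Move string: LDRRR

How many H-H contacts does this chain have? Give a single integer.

Positions: [(0, 0), (-1, 0), (-1, -1), (0, -1), (1, -1), (2, -1)]
H-H contact: residue 0 @(0,0) - residue 3 @(0, -1)

Answer: 1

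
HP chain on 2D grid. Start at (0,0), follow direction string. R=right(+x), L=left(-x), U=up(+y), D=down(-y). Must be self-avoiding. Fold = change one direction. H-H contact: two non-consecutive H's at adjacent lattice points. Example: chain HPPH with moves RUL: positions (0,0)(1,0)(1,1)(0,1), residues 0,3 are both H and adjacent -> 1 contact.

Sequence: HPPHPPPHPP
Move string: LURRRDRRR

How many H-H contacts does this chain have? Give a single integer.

Positions: [(0, 0), (-1, 0), (-1, 1), (0, 1), (1, 1), (2, 1), (2, 0), (3, 0), (4, 0), (5, 0)]
H-H contact: residue 0 @(0,0) - residue 3 @(0, 1)

Answer: 1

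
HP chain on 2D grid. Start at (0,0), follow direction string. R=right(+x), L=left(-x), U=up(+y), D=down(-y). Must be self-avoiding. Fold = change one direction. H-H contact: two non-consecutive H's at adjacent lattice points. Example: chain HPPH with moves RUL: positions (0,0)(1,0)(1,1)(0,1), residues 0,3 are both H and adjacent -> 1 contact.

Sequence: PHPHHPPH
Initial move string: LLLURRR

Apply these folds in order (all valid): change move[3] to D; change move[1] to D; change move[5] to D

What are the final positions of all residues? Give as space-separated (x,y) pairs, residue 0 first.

Initial moves: LLLURRR
Fold: move[3]->D => LLLDRRR (positions: [(0, 0), (-1, 0), (-2, 0), (-3, 0), (-3, -1), (-2, -1), (-1, -1), (0, -1)])
Fold: move[1]->D => LDLDRRR (positions: [(0, 0), (-1, 0), (-1, -1), (-2, -1), (-2, -2), (-1, -2), (0, -2), (1, -2)])
Fold: move[5]->D => LDLDRDR (positions: [(0, 0), (-1, 0), (-1, -1), (-2, -1), (-2, -2), (-1, -2), (-1, -3), (0, -3)])

Answer: (0,0) (-1,0) (-1,-1) (-2,-1) (-2,-2) (-1,-2) (-1,-3) (0,-3)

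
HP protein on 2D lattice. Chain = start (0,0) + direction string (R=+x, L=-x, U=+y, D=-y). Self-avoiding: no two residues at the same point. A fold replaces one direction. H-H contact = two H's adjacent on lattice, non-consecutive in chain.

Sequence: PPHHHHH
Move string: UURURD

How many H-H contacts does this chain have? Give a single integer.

Positions: [(0, 0), (0, 1), (0, 2), (1, 2), (1, 3), (2, 3), (2, 2)]
H-H contact: residue 3 @(1,2) - residue 6 @(2, 2)

Answer: 1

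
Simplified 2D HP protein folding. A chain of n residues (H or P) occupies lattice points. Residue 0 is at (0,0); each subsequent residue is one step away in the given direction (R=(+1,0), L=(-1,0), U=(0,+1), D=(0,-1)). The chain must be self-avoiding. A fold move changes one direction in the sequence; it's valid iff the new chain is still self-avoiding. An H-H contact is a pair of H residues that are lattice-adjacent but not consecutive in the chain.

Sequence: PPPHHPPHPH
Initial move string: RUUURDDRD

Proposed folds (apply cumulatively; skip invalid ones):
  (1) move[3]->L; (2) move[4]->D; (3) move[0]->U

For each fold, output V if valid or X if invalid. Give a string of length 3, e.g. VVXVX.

Initial: RUUURDDRD -> [(0, 0), (1, 0), (1, 1), (1, 2), (1, 3), (2, 3), (2, 2), (2, 1), (3, 1), (3, 0)]
Fold 1: move[3]->L => RUULRDDRD INVALID (collision), skipped
Fold 2: move[4]->D => RUUUDDDRD INVALID (collision), skipped
Fold 3: move[0]->U => UUUURDDRD VALID

Answer: XXV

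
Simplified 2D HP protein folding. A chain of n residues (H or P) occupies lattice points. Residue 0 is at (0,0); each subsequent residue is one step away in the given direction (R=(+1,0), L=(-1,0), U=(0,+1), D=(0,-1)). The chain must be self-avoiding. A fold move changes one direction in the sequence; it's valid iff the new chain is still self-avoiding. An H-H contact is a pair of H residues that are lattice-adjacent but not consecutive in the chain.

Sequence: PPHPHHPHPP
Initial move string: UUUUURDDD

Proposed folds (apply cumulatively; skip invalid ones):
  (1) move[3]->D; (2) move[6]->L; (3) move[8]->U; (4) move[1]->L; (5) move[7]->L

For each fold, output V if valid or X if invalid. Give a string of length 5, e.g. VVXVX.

Initial: UUUUURDDD -> [(0, 0), (0, 1), (0, 2), (0, 3), (0, 4), (0, 5), (1, 5), (1, 4), (1, 3), (1, 2)]
Fold 1: move[3]->D => UUUDURDDD INVALID (collision), skipped
Fold 2: move[6]->L => UUUUURLDD INVALID (collision), skipped
Fold 3: move[8]->U => UUUUURDDU INVALID (collision), skipped
Fold 4: move[1]->L => ULUUURDDD INVALID (collision), skipped
Fold 5: move[7]->L => UUUUURDLD INVALID (collision), skipped

Answer: XXXXX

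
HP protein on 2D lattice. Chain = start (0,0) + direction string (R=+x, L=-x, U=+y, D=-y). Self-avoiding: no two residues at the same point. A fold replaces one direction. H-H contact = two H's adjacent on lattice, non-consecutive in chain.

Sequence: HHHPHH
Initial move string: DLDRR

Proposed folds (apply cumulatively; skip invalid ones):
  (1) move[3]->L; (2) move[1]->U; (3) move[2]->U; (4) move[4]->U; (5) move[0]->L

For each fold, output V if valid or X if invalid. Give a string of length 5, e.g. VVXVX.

Initial: DLDRR -> [(0, 0), (0, -1), (-1, -1), (-1, -2), (0, -2), (1, -2)]
Fold 1: move[3]->L => DLDLR INVALID (collision), skipped
Fold 2: move[1]->U => DUDRR INVALID (collision), skipped
Fold 3: move[2]->U => DLURR INVALID (collision), skipped
Fold 4: move[4]->U => DLDRU INVALID (collision), skipped
Fold 5: move[0]->L => LLDRR VALID

Answer: XXXXV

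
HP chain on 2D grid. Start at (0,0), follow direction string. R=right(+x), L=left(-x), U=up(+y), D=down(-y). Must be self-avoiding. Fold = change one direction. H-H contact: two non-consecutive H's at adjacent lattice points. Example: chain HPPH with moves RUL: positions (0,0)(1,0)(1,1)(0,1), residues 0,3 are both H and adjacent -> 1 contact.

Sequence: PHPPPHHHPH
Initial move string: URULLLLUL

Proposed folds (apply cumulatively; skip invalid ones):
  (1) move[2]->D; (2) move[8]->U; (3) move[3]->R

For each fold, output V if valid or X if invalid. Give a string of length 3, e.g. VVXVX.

Answer: XVX

Derivation:
Initial: URULLLLUL -> [(0, 0), (0, 1), (1, 1), (1, 2), (0, 2), (-1, 2), (-2, 2), (-3, 2), (-3, 3), (-4, 3)]
Fold 1: move[2]->D => URDLLLLUL INVALID (collision), skipped
Fold 2: move[8]->U => URULLLLUU VALID
Fold 3: move[3]->R => URURLLLUU INVALID (collision), skipped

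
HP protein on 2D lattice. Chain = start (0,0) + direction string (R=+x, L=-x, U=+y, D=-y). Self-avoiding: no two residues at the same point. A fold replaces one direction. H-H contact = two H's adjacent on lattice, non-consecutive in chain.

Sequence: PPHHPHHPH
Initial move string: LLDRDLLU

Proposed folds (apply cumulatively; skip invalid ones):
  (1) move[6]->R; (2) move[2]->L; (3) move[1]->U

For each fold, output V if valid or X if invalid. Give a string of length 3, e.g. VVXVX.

Answer: XXX

Derivation:
Initial: LLDRDLLU -> [(0, 0), (-1, 0), (-2, 0), (-2, -1), (-1, -1), (-1, -2), (-2, -2), (-3, -2), (-3, -1)]
Fold 1: move[6]->R => LLDRDLRU INVALID (collision), skipped
Fold 2: move[2]->L => LLLRDLLU INVALID (collision), skipped
Fold 3: move[1]->U => LUDRDLLU INVALID (collision), skipped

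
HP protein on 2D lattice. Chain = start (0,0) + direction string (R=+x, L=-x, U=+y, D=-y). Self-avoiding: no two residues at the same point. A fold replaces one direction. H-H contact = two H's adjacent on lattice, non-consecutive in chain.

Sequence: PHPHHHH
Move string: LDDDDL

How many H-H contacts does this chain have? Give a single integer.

Positions: [(0, 0), (-1, 0), (-1, -1), (-1, -2), (-1, -3), (-1, -4), (-2, -4)]
No H-H contacts found.

Answer: 0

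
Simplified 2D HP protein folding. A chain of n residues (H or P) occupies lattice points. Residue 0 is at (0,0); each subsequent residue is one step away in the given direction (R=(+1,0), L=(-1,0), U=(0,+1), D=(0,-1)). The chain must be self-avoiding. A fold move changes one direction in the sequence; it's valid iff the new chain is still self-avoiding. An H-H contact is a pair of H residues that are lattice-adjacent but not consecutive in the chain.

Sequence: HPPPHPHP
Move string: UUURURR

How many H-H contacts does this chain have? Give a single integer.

Positions: [(0, 0), (0, 1), (0, 2), (0, 3), (1, 3), (1, 4), (2, 4), (3, 4)]
No H-H contacts found.

Answer: 0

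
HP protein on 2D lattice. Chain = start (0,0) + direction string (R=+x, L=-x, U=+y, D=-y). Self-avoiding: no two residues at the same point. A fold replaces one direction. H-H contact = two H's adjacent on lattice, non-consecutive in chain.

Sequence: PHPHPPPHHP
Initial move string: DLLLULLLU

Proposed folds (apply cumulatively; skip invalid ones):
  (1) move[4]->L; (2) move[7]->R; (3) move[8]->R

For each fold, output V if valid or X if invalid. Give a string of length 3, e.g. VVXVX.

Initial: DLLLULLLU -> [(0, 0), (0, -1), (-1, -1), (-2, -1), (-3, -1), (-3, 0), (-4, 0), (-5, 0), (-6, 0), (-6, 1)]
Fold 1: move[4]->L => DLLLLLLLU VALID
Fold 2: move[7]->R => DLLLLLLRU INVALID (collision), skipped
Fold 3: move[8]->R => DLLLLLLLR INVALID (collision), skipped

Answer: VXX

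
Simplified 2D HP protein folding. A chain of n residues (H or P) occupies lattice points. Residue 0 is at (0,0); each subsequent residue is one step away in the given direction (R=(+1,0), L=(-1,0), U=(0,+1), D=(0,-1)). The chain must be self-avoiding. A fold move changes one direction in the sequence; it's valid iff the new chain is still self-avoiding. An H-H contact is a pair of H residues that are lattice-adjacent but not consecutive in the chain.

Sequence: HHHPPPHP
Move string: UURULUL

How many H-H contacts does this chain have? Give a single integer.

Answer: 0

Derivation:
Positions: [(0, 0), (0, 1), (0, 2), (1, 2), (1, 3), (0, 3), (0, 4), (-1, 4)]
No H-H contacts found.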